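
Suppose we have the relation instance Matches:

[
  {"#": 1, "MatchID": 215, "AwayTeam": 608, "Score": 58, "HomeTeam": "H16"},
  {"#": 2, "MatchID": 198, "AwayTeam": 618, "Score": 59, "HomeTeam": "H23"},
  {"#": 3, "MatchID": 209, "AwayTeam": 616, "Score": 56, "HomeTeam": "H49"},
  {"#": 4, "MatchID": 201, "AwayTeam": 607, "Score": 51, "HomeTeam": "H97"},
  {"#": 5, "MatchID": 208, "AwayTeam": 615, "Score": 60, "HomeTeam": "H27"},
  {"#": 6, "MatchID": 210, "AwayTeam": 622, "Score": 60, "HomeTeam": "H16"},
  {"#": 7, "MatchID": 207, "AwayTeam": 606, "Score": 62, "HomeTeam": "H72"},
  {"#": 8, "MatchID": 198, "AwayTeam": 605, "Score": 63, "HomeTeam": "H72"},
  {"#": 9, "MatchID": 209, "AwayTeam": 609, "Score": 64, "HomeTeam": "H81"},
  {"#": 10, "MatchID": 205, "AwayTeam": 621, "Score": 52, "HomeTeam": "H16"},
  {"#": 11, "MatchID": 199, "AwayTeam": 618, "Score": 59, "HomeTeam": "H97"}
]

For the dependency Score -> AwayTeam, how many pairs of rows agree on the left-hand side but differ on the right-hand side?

Score=59: all 2 rows agree on AwayTeam — 0 pairs.
Score=60: violating pairs (5,6) — 1 pair.

1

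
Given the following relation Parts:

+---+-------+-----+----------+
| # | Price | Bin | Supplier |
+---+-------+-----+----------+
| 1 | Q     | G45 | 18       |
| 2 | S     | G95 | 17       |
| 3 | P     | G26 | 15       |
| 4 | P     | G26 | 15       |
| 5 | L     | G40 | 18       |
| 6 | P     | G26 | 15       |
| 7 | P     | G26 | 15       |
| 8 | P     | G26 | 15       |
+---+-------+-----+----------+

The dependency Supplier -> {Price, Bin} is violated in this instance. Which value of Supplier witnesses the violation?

Supplier=18: rows 1, 5 → {Price,Bin} takes values {(Q, G45), (L, G40)} — violation
Supplier=17: row 2 → {Price,Bin} = (S, G95) ✓
Supplier=15: rows 3, 4, 6, 7, 8 → {Price,Bin} = (P, G26), (P, G26), (P, G26), (P, G26), (P, G26) ✓
The only Supplier value with inconsistent RHS is Supplier=18.

18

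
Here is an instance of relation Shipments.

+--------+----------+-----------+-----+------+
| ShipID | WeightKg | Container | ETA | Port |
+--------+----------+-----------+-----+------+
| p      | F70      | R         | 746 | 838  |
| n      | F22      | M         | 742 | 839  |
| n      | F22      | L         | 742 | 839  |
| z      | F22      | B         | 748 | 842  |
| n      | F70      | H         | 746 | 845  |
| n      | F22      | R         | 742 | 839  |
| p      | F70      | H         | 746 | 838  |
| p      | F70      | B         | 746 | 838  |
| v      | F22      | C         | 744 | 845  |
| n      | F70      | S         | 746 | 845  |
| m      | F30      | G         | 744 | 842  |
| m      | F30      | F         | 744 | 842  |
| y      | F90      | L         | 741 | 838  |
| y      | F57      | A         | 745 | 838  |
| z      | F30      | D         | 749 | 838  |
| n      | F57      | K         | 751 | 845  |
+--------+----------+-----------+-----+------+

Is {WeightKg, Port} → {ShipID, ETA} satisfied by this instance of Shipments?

Yes

(WeightKg=F70, Port=838): 3 rows → {ShipID,ETA} = (p, 746), (p, 746), (p, 746) ✓
(WeightKg=F22, Port=839): 3 rows → {ShipID,ETA} = (n, 742), (n, 742), (n, 742) ✓
(WeightKg=F22, Port=842): 1 row → {ShipID,ETA} = (z, 748) ✓
(WeightKg=F70, Port=845): 2 rows → {ShipID,ETA} = (n, 746), (n, 746) ✓
(WeightKg=F22, Port=845): 1 row → {ShipID,ETA} = (v, 744) ✓
(WeightKg=F30, Port=842): 2 rows → {ShipID,ETA} = (m, 744), (m, 744) ✓
(WeightKg=F90, Port=838): 1 row → {ShipID,ETA} = (y, 741) ✓
(WeightKg=F57, Port=838): 1 row → {ShipID,ETA} = (y, 745) ✓
(WeightKg=F30, Port=838): 1 row → {ShipID,ETA} = (z, 749) ✓
(WeightKg=F57, Port=845): 1 row → {ShipID,ETA} = (n, 751) ✓
Every {WeightKg, Port} value is associated with a single {ShipID, ETA} value, so {WeightKg, Port} → {ShipID, ETA} holds.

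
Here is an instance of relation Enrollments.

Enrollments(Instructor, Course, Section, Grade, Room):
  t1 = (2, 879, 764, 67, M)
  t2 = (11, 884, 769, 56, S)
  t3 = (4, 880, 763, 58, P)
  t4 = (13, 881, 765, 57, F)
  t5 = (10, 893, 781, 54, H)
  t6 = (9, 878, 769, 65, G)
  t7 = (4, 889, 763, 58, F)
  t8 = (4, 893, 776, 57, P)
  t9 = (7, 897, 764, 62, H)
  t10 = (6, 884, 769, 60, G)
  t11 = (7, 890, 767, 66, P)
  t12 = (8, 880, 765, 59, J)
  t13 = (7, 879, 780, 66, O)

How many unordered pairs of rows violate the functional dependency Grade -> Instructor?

1

Grade=58: all 2 rows agree on Instructor — 0 pairs.
Grade=57: violating pairs (4,8) — 1 pair.
Grade=66: all 2 rows agree on Instructor — 0 pairs.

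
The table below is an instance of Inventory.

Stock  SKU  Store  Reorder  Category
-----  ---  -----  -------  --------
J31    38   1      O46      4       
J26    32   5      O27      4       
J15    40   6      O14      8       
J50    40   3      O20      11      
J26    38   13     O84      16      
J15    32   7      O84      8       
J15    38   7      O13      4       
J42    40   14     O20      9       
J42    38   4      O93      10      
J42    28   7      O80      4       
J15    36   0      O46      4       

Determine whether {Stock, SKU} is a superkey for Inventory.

Yes

All 11 rows have distinct {Stock, SKU} values, so {Stock, SKU} → (all attributes) holds and {Stock, SKU} is a superkey.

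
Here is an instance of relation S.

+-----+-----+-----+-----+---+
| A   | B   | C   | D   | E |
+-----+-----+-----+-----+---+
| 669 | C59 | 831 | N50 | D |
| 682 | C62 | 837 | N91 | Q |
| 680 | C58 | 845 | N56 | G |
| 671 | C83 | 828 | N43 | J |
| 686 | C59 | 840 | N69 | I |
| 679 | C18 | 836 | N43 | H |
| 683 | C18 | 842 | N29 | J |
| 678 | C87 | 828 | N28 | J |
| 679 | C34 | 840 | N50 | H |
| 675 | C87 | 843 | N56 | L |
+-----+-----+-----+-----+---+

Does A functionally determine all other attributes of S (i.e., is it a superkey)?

No

Two distinct rows share A=679, so A does not determine every attribute — not a superkey.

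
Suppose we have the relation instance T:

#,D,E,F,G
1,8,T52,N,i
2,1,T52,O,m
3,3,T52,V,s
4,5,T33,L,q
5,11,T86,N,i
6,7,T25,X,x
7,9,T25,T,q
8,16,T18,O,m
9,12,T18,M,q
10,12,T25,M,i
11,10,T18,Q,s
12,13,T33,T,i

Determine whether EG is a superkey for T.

All 12 rows have distinct EG values, so EG → (all attributes) holds and EG is a superkey.

Yes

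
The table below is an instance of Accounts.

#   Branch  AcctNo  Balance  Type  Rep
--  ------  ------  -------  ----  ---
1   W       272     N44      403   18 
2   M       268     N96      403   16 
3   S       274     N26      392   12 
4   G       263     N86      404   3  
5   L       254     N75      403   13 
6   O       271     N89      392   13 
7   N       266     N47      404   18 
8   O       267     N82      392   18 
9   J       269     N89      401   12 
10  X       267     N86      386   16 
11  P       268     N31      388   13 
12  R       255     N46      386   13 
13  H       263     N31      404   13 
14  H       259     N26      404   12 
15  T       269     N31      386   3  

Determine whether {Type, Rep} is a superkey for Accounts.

Yes

All 15 rows have distinct {Type, Rep} values, so {Type, Rep} → (all attributes) holds and {Type, Rep} is a superkey.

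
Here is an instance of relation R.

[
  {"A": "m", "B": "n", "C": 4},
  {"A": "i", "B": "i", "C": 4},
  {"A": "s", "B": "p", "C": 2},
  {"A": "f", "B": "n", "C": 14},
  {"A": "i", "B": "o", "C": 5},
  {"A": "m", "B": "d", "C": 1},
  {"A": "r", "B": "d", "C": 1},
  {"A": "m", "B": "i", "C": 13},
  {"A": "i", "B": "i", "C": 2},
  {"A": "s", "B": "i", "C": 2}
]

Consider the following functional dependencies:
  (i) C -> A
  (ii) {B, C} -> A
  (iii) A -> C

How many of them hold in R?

(i) C -> A: C=4: 2 rows → A takes values {m, i} — violation; C=2: 3 rows → A takes values {s, i} — violation; C=1: 2 rows → A takes values {m, r} — violation — fails.
(ii) {B, C} -> A: (B=d, C=1): 2 rows → A takes values {m, r} — violation; (B=i, C=2): 2 rows → A takes values {i, s} — violation — fails.
(iii) A -> C: A=m: 3 rows → C takes values {4, 1, 13} — violation; A=i: 3 rows → C takes values {4, 5, 2} — violation — fails.
None of the 3 dependencies hold.

0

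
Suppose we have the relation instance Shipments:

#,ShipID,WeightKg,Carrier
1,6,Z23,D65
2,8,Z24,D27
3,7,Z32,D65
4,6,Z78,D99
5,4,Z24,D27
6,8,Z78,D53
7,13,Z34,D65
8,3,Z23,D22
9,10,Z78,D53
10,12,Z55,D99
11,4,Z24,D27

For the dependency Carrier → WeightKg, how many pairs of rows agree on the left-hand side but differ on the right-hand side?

Carrier=D65: violating pairs (1,3), (1,7), (3,7) — 3 pairs.
Carrier=D27: all 3 rows agree on WeightKg — 0 pairs.
Carrier=D99: violating pairs (4,10) — 1 pair.
Carrier=D53: all 2 rows agree on WeightKg — 0 pairs.

4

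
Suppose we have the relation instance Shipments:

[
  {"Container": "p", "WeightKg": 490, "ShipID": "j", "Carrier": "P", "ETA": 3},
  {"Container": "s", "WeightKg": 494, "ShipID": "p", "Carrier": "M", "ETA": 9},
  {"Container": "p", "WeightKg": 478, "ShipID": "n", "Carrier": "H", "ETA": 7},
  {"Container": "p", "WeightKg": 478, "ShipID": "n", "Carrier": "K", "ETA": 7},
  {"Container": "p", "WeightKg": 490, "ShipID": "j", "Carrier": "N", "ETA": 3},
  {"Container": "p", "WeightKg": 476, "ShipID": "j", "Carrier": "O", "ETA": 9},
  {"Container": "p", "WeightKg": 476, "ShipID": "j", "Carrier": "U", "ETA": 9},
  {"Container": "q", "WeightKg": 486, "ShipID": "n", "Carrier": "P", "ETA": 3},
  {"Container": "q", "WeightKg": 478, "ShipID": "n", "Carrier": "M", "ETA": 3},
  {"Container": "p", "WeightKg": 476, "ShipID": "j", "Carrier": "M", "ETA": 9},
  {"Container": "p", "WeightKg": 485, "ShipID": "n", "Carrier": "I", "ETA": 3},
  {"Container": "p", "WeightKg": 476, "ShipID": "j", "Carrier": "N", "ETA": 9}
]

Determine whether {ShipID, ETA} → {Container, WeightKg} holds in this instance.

No

(ShipID=j, ETA=3): 2 rows → {Container,WeightKg} = (p, 490), (p, 490) ✓
(ShipID=p, ETA=9): 1 row → {Container,WeightKg} = (s, 494) ✓
(ShipID=n, ETA=7): 2 rows → {Container,WeightKg} = (p, 478), (p, 478) ✓
(ShipID=j, ETA=9): 4 rows → {Container,WeightKg} = (p, 476), (p, 476), (p, 476), (p, 476) ✓
(ShipID=n, ETA=3): 3 rows → {Container,WeightKg} takes values {(q, 486), (q, 478), (p, 485)} — violation
Two rows agree on {ShipID, ETA} but differ on {Container, WeightKg}, so {ShipID, ETA} → {Container, WeightKg} does not hold.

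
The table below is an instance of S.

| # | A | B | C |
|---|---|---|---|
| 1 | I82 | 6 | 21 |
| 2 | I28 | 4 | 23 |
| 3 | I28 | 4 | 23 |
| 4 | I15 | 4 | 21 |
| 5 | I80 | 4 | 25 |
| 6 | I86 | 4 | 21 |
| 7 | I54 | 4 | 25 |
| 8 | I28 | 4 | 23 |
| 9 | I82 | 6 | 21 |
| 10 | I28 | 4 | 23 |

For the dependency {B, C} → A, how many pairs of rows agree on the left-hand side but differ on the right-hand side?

2

(B=6, C=21): all 2 rows agree on A — 0 pairs.
(B=4, C=23): all 4 rows agree on A — 0 pairs.
(B=4, C=21): violating pairs (4,6) — 1 pair.
(B=4, C=25): violating pairs (5,7) — 1 pair.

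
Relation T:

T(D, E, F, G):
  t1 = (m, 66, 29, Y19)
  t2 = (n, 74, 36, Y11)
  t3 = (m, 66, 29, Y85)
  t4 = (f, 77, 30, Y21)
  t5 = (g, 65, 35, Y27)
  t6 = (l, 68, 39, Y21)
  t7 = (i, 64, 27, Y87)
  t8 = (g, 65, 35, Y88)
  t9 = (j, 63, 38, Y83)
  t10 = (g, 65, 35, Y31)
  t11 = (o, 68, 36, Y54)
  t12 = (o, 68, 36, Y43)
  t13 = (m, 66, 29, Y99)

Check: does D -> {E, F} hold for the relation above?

Yes

D=m: rows 1, 3, 13 → {E,F} = (66, 29), (66, 29), (66, 29) ✓
D=n: row 2 → {E,F} = (74, 36) ✓
D=f: row 4 → {E,F} = (77, 30) ✓
D=g: rows 5, 8, 10 → {E,F} = (65, 35), (65, 35), (65, 35) ✓
D=l: row 6 → {E,F} = (68, 39) ✓
D=i: row 7 → {E,F} = (64, 27) ✓
D=j: row 9 → {E,F} = (63, 38) ✓
D=o: rows 11, 12 → {E,F} = (68, 36), (68, 36) ✓
Every D value is associated with a single {E, F} value, so D -> {E, F} holds.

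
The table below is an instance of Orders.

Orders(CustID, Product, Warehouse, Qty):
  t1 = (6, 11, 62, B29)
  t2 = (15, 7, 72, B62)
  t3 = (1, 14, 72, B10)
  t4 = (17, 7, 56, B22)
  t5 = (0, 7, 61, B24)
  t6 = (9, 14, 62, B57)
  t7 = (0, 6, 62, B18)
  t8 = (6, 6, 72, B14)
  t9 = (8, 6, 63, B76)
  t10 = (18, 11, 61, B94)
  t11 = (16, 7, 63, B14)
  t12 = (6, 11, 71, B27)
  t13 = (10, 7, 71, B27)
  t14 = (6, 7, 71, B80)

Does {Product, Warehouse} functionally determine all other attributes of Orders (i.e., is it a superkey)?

Rows 13 and 14 have the same {Product, Warehouse} value (Product=7, Warehouse=71) but are distinct tuples, so {Product, Warehouse} does not determine every attribute — not a superkey.

No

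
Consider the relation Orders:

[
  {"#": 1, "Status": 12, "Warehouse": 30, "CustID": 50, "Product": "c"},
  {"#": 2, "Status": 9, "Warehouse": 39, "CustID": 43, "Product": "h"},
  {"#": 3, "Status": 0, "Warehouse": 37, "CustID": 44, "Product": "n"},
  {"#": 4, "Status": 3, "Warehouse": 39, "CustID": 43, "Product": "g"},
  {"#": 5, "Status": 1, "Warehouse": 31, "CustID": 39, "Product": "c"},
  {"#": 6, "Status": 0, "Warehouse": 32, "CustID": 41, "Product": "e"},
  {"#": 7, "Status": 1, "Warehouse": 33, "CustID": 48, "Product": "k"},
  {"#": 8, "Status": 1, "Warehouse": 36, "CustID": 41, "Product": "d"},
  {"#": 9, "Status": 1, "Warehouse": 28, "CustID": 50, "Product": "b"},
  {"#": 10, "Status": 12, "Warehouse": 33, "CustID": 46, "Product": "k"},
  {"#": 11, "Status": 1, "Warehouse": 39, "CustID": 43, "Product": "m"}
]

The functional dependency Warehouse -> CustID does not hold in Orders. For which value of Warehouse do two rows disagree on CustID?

Warehouse=30: row 1 → CustID = 50 ✓
Warehouse=39: rows 2, 4, 11 → CustID = 43, 43, 43 ✓
Warehouse=37: row 3 → CustID = 44 ✓
Warehouse=31: row 5 → CustID = 39 ✓
Warehouse=32: row 6 → CustID = 41 ✓
Warehouse=33: rows 7, 10 → CustID takes values {48, 46} — violation
Warehouse=36: row 8 → CustID = 41 ✓
Warehouse=28: row 9 → CustID = 50 ✓
The only Warehouse value with inconsistent CustID is Warehouse=33.

33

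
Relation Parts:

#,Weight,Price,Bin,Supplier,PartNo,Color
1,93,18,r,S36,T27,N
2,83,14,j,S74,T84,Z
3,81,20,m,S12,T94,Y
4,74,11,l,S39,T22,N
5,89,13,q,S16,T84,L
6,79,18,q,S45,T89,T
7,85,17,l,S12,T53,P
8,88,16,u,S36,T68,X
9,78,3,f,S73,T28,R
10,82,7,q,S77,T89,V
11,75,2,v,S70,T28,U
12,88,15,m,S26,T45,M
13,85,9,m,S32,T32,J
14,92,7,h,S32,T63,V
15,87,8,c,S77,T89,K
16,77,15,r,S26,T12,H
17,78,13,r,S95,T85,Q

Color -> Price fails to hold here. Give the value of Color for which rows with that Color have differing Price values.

Color=N: rows 1, 4 → Price takes values {18, 11} — violation
Color=Z: row 2 → Price = 14 ✓
Color=Y: row 3 → Price = 20 ✓
Color=L: row 5 → Price = 13 ✓
Color=T: row 6 → Price = 18 ✓
Color=P: row 7 → Price = 17 ✓
Color=X: row 8 → Price = 16 ✓
Color=R: row 9 → Price = 3 ✓
Color=V: rows 10, 14 → Price = 7, 7 ✓
Color=U: row 11 → Price = 2 ✓
Color=M: row 12 → Price = 15 ✓
Color=J: row 13 → Price = 9 ✓
Color=K: row 15 → Price = 8 ✓
Color=H: row 16 → Price = 15 ✓
Color=Q: row 17 → Price = 13 ✓
The only Color value with inconsistent Price is Color=N.

N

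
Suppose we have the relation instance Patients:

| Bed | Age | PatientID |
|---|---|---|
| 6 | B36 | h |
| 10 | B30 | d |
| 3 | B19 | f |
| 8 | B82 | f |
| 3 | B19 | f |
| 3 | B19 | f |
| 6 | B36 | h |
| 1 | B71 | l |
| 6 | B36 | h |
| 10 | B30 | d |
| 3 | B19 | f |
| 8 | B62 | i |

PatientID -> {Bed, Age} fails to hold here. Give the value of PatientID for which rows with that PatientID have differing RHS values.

PatientID=h: 3 rows → {Bed,Age} = (6, B36), (6, B36), (6, B36) ✓
PatientID=d: 2 rows → {Bed,Age} = (10, B30), (10, B30) ✓
PatientID=f: 5 rows → {Bed,Age} takes values {(3, B19), (8, B82)} — violation
PatientID=l: 1 row → {Bed,Age} = (1, B71) ✓
PatientID=i: 1 row → {Bed,Age} = (8, B62) ✓
The only PatientID value with inconsistent RHS is PatientID=f.

f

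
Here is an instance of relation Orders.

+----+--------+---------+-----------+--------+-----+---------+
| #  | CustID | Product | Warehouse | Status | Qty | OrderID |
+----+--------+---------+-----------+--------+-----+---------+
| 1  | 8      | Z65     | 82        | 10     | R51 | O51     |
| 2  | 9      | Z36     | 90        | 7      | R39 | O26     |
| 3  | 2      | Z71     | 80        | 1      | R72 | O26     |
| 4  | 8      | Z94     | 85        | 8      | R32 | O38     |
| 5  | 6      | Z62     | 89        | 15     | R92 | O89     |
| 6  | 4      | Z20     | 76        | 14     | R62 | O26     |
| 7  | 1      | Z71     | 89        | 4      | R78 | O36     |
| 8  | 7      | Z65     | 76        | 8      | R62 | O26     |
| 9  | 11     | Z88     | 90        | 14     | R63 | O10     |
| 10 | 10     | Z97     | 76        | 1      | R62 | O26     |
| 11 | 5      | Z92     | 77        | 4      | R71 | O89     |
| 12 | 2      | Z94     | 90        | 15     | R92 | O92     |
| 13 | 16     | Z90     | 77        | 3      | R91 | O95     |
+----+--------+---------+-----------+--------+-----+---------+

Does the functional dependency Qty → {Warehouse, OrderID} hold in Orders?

Qty=R51: row 1 → {Warehouse,OrderID} = (82, O51) ✓
Qty=R39: row 2 → {Warehouse,OrderID} = (90, O26) ✓
Qty=R72: row 3 → {Warehouse,OrderID} = (80, O26) ✓
Qty=R32: row 4 → {Warehouse,OrderID} = (85, O38) ✓
Qty=R92: rows 5, 12 → {Warehouse,OrderID} takes values {(89, O89), (90, O92)} — violation
Qty=R62: rows 6, 8, 10 → {Warehouse,OrderID} = (76, O26), (76, O26), (76, O26) ✓
Qty=R78: row 7 → {Warehouse,OrderID} = (89, O36) ✓
Qty=R63: row 9 → {Warehouse,OrderID} = (90, O10) ✓
Qty=R71: row 11 → {Warehouse,OrderID} = (77, O89) ✓
Qty=R91: row 13 → {Warehouse,OrderID} = (77, O95) ✓
Two rows agree on Qty but differ on {Warehouse, OrderID}, so Qty → {Warehouse, OrderID} does not hold.

No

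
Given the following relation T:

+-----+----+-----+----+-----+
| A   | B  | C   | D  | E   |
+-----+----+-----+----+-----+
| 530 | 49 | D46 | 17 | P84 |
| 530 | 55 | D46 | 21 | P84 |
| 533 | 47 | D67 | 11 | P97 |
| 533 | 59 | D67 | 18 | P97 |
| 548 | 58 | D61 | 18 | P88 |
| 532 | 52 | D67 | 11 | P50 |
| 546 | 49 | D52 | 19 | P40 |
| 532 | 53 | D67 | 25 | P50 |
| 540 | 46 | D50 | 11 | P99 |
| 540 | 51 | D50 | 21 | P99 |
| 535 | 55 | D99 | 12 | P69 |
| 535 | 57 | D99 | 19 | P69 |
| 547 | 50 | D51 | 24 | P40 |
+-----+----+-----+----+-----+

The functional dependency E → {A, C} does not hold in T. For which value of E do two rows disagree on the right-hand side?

E=P84: 2 rows → {A,C} = (530, D46), (530, D46) ✓
E=P97: 2 rows → {A,C} = (533, D67), (533, D67) ✓
E=P88: 1 row → {A,C} = (548, D61) ✓
E=P50: 2 rows → {A,C} = (532, D67), (532, D67) ✓
E=P40: 2 rows → {A,C} takes values {(546, D52), (547, D51)} — violation
E=P99: 2 rows → {A,C} = (540, D50), (540, D50) ✓
E=P69: 2 rows → {A,C} = (535, D99), (535, D99) ✓
The only E value with inconsistent RHS is E=P40.

P40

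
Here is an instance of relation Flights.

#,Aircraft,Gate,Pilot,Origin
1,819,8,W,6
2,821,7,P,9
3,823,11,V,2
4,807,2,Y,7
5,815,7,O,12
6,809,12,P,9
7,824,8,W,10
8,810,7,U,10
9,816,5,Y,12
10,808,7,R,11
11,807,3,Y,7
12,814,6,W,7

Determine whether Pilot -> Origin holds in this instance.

No

Pilot=W: rows 1, 7, 12 → Origin takes values {6, 10, 7} — violation
Pilot=P: rows 2, 6 → Origin = 9, 9 ✓
Pilot=V: row 3 → Origin = 2 ✓
Pilot=Y: rows 4, 9, 11 → Origin takes values {7, 12} — violation
Pilot=O: row 5 → Origin = 12 ✓
Pilot=U: row 8 → Origin = 10 ✓
Pilot=R: row 10 → Origin = 11 ✓
Two rows agree on Pilot but differ on Origin, so Pilot -> Origin does not hold.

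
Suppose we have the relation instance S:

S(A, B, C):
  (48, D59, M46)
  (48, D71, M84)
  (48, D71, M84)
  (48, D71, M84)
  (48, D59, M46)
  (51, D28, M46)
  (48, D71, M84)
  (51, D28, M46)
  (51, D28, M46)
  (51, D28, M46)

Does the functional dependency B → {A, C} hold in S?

Yes

B=D59: 2 rows → {A,C} = (48, M46), (48, M46) ✓
B=D71: 4 rows → {A,C} = (48, M84), (48, M84), (48, M84), (48, M84) ✓
B=D28: 4 rows → {A,C} = (51, M46), (51, M46), (51, M46), (51, M46) ✓
Every B value is associated with a single {A, C} value, so B → {A, C} holds.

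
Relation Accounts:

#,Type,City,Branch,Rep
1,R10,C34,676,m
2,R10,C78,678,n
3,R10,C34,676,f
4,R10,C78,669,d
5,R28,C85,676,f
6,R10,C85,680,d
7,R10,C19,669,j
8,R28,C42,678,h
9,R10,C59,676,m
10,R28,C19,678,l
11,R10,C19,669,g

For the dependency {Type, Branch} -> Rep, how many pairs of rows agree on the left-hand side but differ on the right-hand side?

(Type=R10, Branch=676): violating pairs (1,3), (3,9) — 2 pairs.
(Type=R10, Branch=669): violating pairs (4,7), (4,11), (7,11) — 3 pairs.
(Type=R28, Branch=678): violating pairs (8,10) — 1 pair.

6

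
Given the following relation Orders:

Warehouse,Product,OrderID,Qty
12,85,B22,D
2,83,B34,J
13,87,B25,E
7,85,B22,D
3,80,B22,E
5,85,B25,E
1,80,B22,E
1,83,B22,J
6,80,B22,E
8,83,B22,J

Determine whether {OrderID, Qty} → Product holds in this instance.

No

(OrderID=B22, Qty=D): 2 rows → Product = 85, 85 ✓
(OrderID=B34, Qty=J): 1 row → Product = 83 ✓
(OrderID=B25, Qty=E): 2 rows → Product takes values {87, 85} — violation
(OrderID=B22, Qty=E): 3 rows → Product = 80, 80, 80 ✓
(OrderID=B22, Qty=J): 2 rows → Product = 83, 83 ✓
Two rows agree on {OrderID, Qty} but differ on Product, so {OrderID, Qty} → Product does not hold.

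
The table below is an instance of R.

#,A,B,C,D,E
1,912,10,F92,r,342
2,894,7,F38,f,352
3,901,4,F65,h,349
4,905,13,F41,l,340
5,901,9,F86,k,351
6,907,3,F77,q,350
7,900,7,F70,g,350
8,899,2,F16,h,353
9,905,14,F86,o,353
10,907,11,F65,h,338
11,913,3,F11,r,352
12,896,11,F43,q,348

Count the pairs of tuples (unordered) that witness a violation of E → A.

3

E=352: violating pairs (2,11) — 1 pair.
E=350: violating pairs (6,7) — 1 pair.
E=353: violating pairs (8,9) — 1 pair.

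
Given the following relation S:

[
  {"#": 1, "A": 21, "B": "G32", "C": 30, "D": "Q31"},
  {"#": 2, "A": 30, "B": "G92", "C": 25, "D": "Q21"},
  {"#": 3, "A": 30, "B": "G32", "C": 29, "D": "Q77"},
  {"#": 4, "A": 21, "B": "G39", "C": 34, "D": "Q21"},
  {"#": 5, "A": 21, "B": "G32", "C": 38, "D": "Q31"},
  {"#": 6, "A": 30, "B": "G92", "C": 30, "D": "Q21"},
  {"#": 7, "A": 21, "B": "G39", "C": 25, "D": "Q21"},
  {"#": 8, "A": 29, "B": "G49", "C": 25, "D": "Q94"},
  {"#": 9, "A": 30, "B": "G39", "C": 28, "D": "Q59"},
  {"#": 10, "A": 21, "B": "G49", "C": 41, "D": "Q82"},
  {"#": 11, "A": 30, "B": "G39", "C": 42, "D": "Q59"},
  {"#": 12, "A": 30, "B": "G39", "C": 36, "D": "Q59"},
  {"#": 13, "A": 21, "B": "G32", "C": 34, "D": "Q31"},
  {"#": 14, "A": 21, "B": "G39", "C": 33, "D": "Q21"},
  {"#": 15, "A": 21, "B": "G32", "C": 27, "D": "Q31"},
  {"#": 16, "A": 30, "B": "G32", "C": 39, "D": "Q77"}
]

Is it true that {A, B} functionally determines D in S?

(A=21, B=G32): rows 1, 5, 13, 15 → D = Q31, Q31, Q31, Q31 ✓
(A=30, B=G92): rows 2, 6 → D = Q21, Q21 ✓
(A=30, B=G32): rows 3, 16 → D = Q77, Q77 ✓
(A=21, B=G39): rows 4, 7, 14 → D = Q21, Q21, Q21 ✓
(A=29, B=G49): row 8 → D = Q94 ✓
(A=30, B=G39): rows 9, 11, 12 → D = Q59, Q59, Q59 ✓
(A=21, B=G49): row 10 → D = Q82 ✓
Every {A, B} value is associated with a single D value, so {A, B} → D holds.

Yes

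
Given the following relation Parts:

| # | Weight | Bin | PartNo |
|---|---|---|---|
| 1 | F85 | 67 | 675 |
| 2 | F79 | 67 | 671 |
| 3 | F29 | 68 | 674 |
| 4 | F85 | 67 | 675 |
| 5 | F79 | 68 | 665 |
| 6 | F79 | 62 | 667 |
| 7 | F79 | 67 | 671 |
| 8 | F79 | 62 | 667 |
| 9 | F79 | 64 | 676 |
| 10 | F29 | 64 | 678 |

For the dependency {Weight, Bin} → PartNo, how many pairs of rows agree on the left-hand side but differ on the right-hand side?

(Weight=F85, Bin=67): all 2 rows agree on PartNo — 0 pairs.
(Weight=F79, Bin=67): all 2 rows agree on PartNo — 0 pairs.
(Weight=F79, Bin=62): all 2 rows agree on PartNo — 0 pairs.

0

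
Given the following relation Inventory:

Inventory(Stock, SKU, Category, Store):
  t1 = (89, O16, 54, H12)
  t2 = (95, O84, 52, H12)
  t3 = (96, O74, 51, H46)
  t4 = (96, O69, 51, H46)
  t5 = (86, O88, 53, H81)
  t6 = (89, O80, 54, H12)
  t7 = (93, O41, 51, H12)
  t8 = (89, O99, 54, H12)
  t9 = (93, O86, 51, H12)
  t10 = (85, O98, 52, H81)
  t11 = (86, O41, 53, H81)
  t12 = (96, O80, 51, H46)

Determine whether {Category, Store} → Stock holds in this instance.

Yes

(Category=54, Store=H12): rows 1, 6, 8 → Stock = 89, 89, 89 ✓
(Category=52, Store=H12): row 2 → Stock = 95 ✓
(Category=51, Store=H46): rows 3, 4, 12 → Stock = 96, 96, 96 ✓
(Category=53, Store=H81): rows 5, 11 → Stock = 86, 86 ✓
(Category=51, Store=H12): rows 7, 9 → Stock = 93, 93 ✓
(Category=52, Store=H81): row 10 → Stock = 85 ✓
Every {Category, Store} value is associated with a single Stock value, so {Category, Store} → Stock holds.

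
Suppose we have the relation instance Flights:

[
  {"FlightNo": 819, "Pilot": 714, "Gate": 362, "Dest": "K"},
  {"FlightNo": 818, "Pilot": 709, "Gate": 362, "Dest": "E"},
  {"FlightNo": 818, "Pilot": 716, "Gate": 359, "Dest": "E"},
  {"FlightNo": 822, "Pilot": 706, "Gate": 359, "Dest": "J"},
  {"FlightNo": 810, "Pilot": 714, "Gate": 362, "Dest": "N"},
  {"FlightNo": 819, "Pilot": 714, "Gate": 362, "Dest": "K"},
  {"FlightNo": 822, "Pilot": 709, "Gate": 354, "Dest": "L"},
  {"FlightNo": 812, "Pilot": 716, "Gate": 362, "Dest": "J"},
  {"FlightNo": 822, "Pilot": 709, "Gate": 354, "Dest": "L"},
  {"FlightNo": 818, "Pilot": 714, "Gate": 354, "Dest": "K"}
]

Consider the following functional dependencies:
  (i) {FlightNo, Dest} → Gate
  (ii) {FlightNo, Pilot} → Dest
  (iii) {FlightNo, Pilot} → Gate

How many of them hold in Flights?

(i) {FlightNo, Dest} → Gate: (FlightNo=818, Dest=E): 2 rows → Gate takes values {362, 359} — violation — fails.
(ii) {FlightNo, Pilot} → Dest: every LHS value maps to a single RHS value — holds.
(iii) {FlightNo, Pilot} → Gate: every LHS value maps to a single RHS value — holds.
2 of the 3 dependencies hold.

2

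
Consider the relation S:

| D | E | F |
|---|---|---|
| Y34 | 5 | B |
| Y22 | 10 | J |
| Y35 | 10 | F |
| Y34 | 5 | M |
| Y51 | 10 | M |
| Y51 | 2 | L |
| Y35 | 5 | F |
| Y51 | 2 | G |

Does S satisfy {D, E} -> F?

(D=Y34, E=5): 2 rows → F takes values {B, M} — violation
(D=Y22, E=10): 1 row → F = J ✓
(D=Y35, E=10): 1 row → F = F ✓
(D=Y51, E=10): 1 row → F = M ✓
(D=Y51, E=2): 2 rows → F takes values {L, G} — violation
(D=Y35, E=5): 1 row → F = F ✓
Two rows agree on {D, E} but differ on F, so {D, E} -> F does not hold.

No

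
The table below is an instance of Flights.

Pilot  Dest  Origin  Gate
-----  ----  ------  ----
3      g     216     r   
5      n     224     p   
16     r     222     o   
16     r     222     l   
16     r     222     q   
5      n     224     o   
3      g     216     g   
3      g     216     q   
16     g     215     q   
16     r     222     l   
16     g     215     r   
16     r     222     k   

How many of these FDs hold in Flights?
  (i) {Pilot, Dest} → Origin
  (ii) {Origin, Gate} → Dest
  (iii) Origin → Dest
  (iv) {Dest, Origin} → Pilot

4

(i) {Pilot, Dest} → Origin: every LHS value maps to a single RHS value — holds.
(ii) {Origin, Gate} → Dest: every LHS value maps to a single RHS value — holds.
(iii) Origin → Dest: every LHS value maps to a single RHS value — holds.
(iv) {Dest, Origin} → Pilot: every LHS value maps to a single RHS value — holds.
4 of the 4 dependencies hold.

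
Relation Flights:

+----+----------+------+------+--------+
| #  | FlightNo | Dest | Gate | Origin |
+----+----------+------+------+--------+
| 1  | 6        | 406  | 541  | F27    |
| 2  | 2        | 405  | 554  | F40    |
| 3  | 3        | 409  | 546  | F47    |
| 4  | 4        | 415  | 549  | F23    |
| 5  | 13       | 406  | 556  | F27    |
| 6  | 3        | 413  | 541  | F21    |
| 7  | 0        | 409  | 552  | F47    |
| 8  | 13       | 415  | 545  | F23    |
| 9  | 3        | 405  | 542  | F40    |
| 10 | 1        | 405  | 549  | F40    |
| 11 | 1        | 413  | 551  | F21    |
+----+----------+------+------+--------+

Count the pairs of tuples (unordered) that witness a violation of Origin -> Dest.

Origin=F27: all 2 rows agree on Dest — 0 pairs.
Origin=F40: all 3 rows agree on Dest — 0 pairs.
Origin=F47: all 2 rows agree on Dest — 0 pairs.
Origin=F23: all 2 rows agree on Dest — 0 pairs.
Origin=F21: all 2 rows agree on Dest — 0 pairs.

0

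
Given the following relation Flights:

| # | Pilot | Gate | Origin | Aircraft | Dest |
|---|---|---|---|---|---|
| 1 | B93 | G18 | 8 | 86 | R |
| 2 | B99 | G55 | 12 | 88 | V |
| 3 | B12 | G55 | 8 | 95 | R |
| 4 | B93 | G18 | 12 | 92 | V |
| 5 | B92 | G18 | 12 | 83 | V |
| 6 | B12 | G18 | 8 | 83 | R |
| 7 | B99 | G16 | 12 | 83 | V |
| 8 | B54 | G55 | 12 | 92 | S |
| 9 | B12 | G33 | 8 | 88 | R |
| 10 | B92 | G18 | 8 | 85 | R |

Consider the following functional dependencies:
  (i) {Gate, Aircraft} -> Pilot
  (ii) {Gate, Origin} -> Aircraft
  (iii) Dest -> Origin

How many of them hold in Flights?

1

(i) {Gate, Aircraft} -> Pilot: (Gate=G18, Aircraft=83): rows 5, 6 → Pilot takes values {B92, B12} — violation — fails.
(ii) {Gate, Origin} -> Aircraft: (Gate=G18, Origin=8): rows 1, 6, 10 → Aircraft takes values {86, 83, 85} — violation; (Gate=G55, Origin=12): rows 2, 8 → Aircraft takes values {88, 92} — violation; (Gate=G18, Origin=12): rows 4, 5 → Aircraft takes values {92, 83} — violation — fails.
(iii) Dest -> Origin: every LHS value maps to a single RHS value — holds.
1 of the 3 dependencies holds.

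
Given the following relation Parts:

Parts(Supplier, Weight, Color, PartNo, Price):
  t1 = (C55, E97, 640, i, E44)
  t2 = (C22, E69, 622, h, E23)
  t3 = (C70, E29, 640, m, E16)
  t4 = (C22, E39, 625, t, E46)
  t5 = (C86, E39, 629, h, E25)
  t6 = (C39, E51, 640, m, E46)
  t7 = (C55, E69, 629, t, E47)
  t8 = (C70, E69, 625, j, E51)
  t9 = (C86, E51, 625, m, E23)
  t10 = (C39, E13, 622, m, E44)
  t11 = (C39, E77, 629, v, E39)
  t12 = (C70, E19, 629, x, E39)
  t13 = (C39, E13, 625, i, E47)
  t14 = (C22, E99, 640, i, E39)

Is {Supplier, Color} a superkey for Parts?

All 14 rows have distinct {Supplier, Color} values, so {Supplier, Color} → (all attributes) holds and {Supplier, Color} is a superkey.

Yes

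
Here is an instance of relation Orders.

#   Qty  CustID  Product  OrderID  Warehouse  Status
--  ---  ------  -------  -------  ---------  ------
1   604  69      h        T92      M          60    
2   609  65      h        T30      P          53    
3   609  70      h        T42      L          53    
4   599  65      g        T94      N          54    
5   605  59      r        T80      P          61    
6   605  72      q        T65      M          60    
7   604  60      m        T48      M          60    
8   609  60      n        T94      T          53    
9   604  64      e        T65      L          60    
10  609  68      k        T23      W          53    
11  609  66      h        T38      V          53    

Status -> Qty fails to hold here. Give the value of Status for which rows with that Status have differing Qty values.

Status=60: rows 1, 6, 7, 9 → Qty takes values {604, 605} — violation
Status=53: rows 2, 3, 8, 10, 11 → Qty = 609, 609, 609, 609, 609 ✓
Status=54: row 4 → Qty = 599 ✓
Status=61: row 5 → Qty = 605 ✓
The only Status value with inconsistent Qty is Status=60.

60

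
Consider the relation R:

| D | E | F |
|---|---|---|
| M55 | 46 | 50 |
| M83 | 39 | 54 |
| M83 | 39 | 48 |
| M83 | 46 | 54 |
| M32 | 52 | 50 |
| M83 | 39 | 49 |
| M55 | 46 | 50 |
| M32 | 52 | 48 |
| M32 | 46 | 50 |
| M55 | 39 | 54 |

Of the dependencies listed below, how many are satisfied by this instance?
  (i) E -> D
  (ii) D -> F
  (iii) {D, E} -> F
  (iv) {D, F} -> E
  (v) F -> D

(i) E -> D: E=46: 4 rows → D takes values {M55, M83, M32} — violation; E=39: 4 rows → D takes values {M83, M55} — violation — fails.
(ii) D -> F: D=M55: 3 rows → F takes values {50, 54} — violation; D=M83: 4 rows → F takes values {54, 48, 49} — violation; D=M32: 3 rows → F takes values {50, 48} — violation — fails.
(iii) {D, E} -> F: (D=M83, E=39): 3 rows → F takes values {54, 48, 49} — violation; (D=M32, E=52): 2 rows → F takes values {50, 48} — violation — fails.
(iv) {D, F} -> E: (D=M83, F=54): 2 rows → E takes values {39, 46} — violation; (D=M32, F=50): 2 rows → E takes values {52, 46} — violation — fails.
(v) F -> D: F=50: 4 rows → D takes values {M55, M32} — violation; F=54: 3 rows → D takes values {M83, M55} — violation; F=48: 2 rows → D takes values {M83, M32} — violation — fails.
None of the 5 dependencies hold.

0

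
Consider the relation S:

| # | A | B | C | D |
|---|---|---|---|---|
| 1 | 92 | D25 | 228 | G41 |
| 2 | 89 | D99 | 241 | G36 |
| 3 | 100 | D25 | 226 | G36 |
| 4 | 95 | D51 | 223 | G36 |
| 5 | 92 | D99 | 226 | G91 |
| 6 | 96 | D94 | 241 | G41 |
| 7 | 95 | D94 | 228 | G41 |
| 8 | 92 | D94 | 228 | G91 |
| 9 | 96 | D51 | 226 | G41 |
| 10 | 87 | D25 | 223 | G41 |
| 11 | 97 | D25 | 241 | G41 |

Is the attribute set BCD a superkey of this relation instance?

All 11 rows have distinct BCD values, so BCD → (all attributes) holds and BCD is a superkey.

Yes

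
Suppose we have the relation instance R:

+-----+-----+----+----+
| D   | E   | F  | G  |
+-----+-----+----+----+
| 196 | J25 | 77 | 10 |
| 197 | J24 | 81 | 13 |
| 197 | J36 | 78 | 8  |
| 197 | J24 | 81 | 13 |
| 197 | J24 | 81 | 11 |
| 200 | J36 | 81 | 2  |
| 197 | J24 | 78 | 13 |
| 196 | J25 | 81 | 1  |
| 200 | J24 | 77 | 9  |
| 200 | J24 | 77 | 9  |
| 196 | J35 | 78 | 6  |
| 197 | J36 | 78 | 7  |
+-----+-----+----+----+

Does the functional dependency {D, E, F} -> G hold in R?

(D=196, E=J25, F=77): 1 row → G = 10 ✓
(D=197, E=J24, F=81): 3 rows → G takes values {13, 11} — violation
(D=197, E=J36, F=78): 2 rows → G takes values {8, 7} — violation
(D=200, E=J36, F=81): 1 row → G = 2 ✓
(D=197, E=J24, F=78): 1 row → G = 13 ✓
(D=196, E=J25, F=81): 1 row → G = 1 ✓
(D=200, E=J24, F=77): 2 rows → G = 9, 9 ✓
(D=196, E=J35, F=78): 1 row → G = 6 ✓
Two rows agree on {D, E, F} but differ on G, so {D, E, F} -> G does not hold.

No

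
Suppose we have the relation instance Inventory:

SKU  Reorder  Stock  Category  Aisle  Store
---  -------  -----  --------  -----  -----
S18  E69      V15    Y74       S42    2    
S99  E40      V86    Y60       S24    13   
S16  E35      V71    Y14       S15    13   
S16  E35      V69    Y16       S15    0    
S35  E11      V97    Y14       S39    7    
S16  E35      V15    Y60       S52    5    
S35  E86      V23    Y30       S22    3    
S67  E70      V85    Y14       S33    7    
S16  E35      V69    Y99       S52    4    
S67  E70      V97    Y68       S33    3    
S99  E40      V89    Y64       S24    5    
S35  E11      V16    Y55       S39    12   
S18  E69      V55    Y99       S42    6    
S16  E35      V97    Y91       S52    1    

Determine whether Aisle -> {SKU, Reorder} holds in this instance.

Yes

Aisle=S42: 2 rows → {SKU,Reorder} = (S18, E69), (S18, E69) ✓
Aisle=S24: 2 rows → {SKU,Reorder} = (S99, E40), (S99, E40) ✓
Aisle=S15: 2 rows → {SKU,Reorder} = (S16, E35), (S16, E35) ✓
Aisle=S39: 2 rows → {SKU,Reorder} = (S35, E11), (S35, E11) ✓
Aisle=S52: 3 rows → {SKU,Reorder} = (S16, E35), (S16, E35), (S16, E35) ✓
Aisle=S22: 1 row → {SKU,Reorder} = (S35, E86) ✓
Aisle=S33: 2 rows → {SKU,Reorder} = (S67, E70), (S67, E70) ✓
Every Aisle value is associated with a single {SKU, Reorder} value, so Aisle -> {SKU, Reorder} holds.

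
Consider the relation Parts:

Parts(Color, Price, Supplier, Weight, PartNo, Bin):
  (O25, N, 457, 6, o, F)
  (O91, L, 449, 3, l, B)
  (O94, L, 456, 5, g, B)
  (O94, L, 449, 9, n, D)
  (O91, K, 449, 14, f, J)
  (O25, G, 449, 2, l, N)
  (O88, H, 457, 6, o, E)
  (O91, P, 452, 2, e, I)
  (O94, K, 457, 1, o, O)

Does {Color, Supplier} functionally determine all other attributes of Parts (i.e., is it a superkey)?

Two distinct rows share (Color=O91, Supplier=449), so {Color, Supplier} does not determine every attribute — not a superkey.

No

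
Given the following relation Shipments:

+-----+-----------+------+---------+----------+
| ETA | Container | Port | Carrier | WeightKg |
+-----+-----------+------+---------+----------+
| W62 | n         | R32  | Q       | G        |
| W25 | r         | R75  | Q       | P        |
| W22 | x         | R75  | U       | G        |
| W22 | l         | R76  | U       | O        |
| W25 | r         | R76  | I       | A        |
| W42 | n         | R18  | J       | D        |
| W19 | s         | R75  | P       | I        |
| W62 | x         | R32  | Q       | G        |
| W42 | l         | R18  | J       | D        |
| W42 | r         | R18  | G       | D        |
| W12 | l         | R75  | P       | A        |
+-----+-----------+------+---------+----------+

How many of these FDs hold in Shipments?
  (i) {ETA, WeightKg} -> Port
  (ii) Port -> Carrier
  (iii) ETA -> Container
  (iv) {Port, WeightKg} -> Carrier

1

(i) {ETA, WeightKg} -> Port: every LHS value maps to a single RHS value — holds.
(ii) Port -> Carrier: Port=R75: 4 rows → Carrier takes values {Q, U, P} — violation; Port=R76: 2 rows → Carrier takes values {U, I} — violation; Port=R18: 3 rows → Carrier takes values {J, G} — violation — fails.
(iii) ETA -> Container: ETA=W62: 2 rows → Container takes values {n, x} — violation; ETA=W22: 2 rows → Container takes values {x, l} — violation; ETA=W42: 3 rows → Container takes values {n, l, r} — violation — fails.
(iv) {Port, WeightKg} -> Carrier: (Port=R18, WeightKg=D): 3 rows → Carrier takes values {J, G} — violation — fails.
1 of the 4 dependencies holds.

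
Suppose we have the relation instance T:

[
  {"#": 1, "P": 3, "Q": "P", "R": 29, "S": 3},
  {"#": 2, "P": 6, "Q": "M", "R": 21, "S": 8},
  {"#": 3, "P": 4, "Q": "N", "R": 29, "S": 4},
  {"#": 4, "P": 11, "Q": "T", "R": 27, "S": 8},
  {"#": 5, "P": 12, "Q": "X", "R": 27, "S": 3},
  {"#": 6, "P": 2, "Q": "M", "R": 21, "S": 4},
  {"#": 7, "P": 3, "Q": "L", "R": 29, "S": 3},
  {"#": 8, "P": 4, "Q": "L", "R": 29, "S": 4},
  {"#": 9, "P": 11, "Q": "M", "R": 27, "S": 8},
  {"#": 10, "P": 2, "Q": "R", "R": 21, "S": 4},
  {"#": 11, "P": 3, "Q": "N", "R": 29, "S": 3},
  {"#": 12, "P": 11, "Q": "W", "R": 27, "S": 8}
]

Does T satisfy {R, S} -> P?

Yes

(R=29, S=3): rows 1, 7, 11 → P = 3, 3, 3 ✓
(R=21, S=8): row 2 → P = 6 ✓
(R=29, S=4): rows 3, 8 → P = 4, 4 ✓
(R=27, S=8): rows 4, 9, 12 → P = 11, 11, 11 ✓
(R=27, S=3): row 5 → P = 12 ✓
(R=21, S=4): rows 6, 10 → P = 2, 2 ✓
Every {R, S} value is associated with a single P value, so {R, S} -> P holds.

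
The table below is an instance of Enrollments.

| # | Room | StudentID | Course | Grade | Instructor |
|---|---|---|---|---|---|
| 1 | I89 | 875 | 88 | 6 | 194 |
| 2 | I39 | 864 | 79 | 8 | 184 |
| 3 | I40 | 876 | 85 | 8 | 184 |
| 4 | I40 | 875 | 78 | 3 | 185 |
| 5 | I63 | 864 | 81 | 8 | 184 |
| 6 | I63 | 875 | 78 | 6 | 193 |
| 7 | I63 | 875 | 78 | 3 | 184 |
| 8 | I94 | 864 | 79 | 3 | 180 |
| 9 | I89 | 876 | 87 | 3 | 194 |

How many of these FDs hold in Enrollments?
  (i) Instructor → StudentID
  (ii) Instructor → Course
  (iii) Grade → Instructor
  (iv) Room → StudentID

0

(i) Instructor → StudentID: Instructor=194: rows 1, 9 → StudentID takes values {875, 876} — violation; Instructor=184: rows 2, 3, 5, 7 → StudentID takes values {864, 876, 875} — violation — fails.
(ii) Instructor → Course: Instructor=194: rows 1, 9 → Course takes values {88, 87} — violation; Instructor=184: rows 2, 3, 5, 7 → Course takes values {79, 85, 81, 78} — violation — fails.
(iii) Grade → Instructor: Grade=6: rows 1, 6 → Instructor takes values {194, 193} — violation; Grade=3: rows 4, 7, 8, 9 → Instructor takes values {185, 184, 180, 194} — violation — fails.
(iv) Room → StudentID: Room=I89: rows 1, 9 → StudentID takes values {875, 876} — violation; Room=I40: rows 3, 4 → StudentID takes values {876, 875} — violation; Room=I63: rows 5, 6, 7 → StudentID takes values {864, 875} — violation — fails.
None of the 4 dependencies hold.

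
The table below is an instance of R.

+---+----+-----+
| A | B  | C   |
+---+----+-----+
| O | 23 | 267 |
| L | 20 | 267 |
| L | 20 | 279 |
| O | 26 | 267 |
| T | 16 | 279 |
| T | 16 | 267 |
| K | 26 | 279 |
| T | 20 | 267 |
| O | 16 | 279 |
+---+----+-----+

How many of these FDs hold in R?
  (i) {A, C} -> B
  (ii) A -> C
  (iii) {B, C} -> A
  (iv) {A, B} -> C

(i) {A, C} -> B: (A=O, C=267): 2 rows → B takes values {23, 26} — violation; (A=T, C=267): 2 rows → B takes values {16, 20} — violation — fails.
(ii) A -> C: A=O: 3 rows → C takes values {267, 279} — violation; A=L: 2 rows → C takes values {267, 279} — violation; A=T: 3 rows → C takes values {279, 267} — violation — fails.
(iii) {B, C} -> A: (B=20, C=267): 2 rows → A takes values {L, T} — violation; (B=16, C=279): 2 rows → A takes values {T, O} — violation — fails.
(iv) {A, B} -> C: (A=L, B=20): 2 rows → C takes values {267, 279} — violation; (A=T, B=16): 2 rows → C takes values {279, 267} — violation — fails.
None of the 4 dependencies hold.

0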